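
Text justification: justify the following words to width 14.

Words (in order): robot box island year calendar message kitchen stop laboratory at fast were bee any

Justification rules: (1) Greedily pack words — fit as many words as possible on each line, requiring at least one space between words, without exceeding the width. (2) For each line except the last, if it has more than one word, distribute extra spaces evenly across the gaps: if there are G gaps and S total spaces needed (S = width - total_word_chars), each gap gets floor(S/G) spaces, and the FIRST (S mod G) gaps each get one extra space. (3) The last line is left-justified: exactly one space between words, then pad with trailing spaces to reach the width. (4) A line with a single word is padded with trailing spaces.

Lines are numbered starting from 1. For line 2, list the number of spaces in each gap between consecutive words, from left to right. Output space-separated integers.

Line 1: ['robot', 'box'] (min_width=9, slack=5)
Line 2: ['island', 'year'] (min_width=11, slack=3)
Line 3: ['calendar'] (min_width=8, slack=6)
Line 4: ['message'] (min_width=7, slack=7)
Line 5: ['kitchen', 'stop'] (min_width=12, slack=2)
Line 6: ['laboratory', 'at'] (min_width=13, slack=1)
Line 7: ['fast', 'were', 'bee'] (min_width=13, slack=1)
Line 8: ['any'] (min_width=3, slack=11)

Answer: 4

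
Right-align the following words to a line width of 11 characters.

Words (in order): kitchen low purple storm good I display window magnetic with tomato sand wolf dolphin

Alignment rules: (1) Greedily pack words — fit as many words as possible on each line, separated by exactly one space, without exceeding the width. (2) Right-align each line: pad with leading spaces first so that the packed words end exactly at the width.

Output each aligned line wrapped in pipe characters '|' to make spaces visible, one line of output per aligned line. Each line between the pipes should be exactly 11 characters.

Line 1: ['kitchen', 'low'] (min_width=11, slack=0)
Line 2: ['purple'] (min_width=6, slack=5)
Line 3: ['storm', 'good'] (min_width=10, slack=1)
Line 4: ['I', 'display'] (min_width=9, slack=2)
Line 5: ['window'] (min_width=6, slack=5)
Line 6: ['magnetic'] (min_width=8, slack=3)
Line 7: ['with', 'tomato'] (min_width=11, slack=0)
Line 8: ['sand', 'wolf'] (min_width=9, slack=2)
Line 9: ['dolphin'] (min_width=7, slack=4)

Answer: |kitchen low|
|     purple|
| storm good|
|  I display|
|     window|
|   magnetic|
|with tomato|
|  sand wolf|
|    dolphin|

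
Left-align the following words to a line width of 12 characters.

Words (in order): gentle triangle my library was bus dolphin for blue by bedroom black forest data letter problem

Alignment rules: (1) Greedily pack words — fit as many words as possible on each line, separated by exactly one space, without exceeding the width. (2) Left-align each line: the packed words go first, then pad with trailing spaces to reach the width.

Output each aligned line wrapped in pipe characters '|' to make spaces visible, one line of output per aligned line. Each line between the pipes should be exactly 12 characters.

Answer: |gentle      |
|triangle my |
|library was |
|bus dolphin |
|for blue by |
|bedroom     |
|black forest|
|data letter |
|problem     |

Derivation:
Line 1: ['gentle'] (min_width=6, slack=6)
Line 2: ['triangle', 'my'] (min_width=11, slack=1)
Line 3: ['library', 'was'] (min_width=11, slack=1)
Line 4: ['bus', 'dolphin'] (min_width=11, slack=1)
Line 5: ['for', 'blue', 'by'] (min_width=11, slack=1)
Line 6: ['bedroom'] (min_width=7, slack=5)
Line 7: ['black', 'forest'] (min_width=12, slack=0)
Line 8: ['data', 'letter'] (min_width=11, slack=1)
Line 9: ['problem'] (min_width=7, slack=5)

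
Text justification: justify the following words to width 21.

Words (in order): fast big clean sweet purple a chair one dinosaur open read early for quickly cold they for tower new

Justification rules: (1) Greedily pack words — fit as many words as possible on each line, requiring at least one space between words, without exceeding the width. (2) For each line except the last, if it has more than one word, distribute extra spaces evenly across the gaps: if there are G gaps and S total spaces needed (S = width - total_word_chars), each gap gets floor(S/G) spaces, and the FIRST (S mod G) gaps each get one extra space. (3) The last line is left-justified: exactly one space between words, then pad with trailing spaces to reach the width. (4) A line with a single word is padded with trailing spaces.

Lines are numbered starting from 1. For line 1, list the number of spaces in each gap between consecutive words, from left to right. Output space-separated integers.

Answer: 2 1 1

Derivation:
Line 1: ['fast', 'big', 'clean', 'sweet'] (min_width=20, slack=1)
Line 2: ['purple', 'a', 'chair', 'one'] (min_width=18, slack=3)
Line 3: ['dinosaur', 'open', 'read'] (min_width=18, slack=3)
Line 4: ['early', 'for', 'quickly'] (min_width=17, slack=4)
Line 5: ['cold', 'they', 'for', 'tower'] (min_width=19, slack=2)
Line 6: ['new'] (min_width=3, slack=18)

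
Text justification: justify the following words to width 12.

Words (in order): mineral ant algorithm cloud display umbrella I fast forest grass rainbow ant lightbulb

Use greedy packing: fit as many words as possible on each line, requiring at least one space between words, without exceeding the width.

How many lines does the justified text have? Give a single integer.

Line 1: ['mineral', 'ant'] (min_width=11, slack=1)
Line 2: ['algorithm'] (min_width=9, slack=3)
Line 3: ['cloud'] (min_width=5, slack=7)
Line 4: ['display'] (min_width=7, slack=5)
Line 5: ['umbrella', 'I'] (min_width=10, slack=2)
Line 6: ['fast', 'forest'] (min_width=11, slack=1)
Line 7: ['grass'] (min_width=5, slack=7)
Line 8: ['rainbow', 'ant'] (min_width=11, slack=1)
Line 9: ['lightbulb'] (min_width=9, slack=3)
Total lines: 9

Answer: 9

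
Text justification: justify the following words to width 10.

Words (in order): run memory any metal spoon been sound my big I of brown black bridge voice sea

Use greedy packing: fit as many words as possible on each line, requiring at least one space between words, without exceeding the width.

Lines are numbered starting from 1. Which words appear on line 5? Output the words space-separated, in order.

Line 1: ['run', 'memory'] (min_width=10, slack=0)
Line 2: ['any', 'metal'] (min_width=9, slack=1)
Line 3: ['spoon', 'been'] (min_width=10, slack=0)
Line 4: ['sound', 'my'] (min_width=8, slack=2)
Line 5: ['big', 'I', 'of'] (min_width=8, slack=2)
Line 6: ['brown'] (min_width=5, slack=5)
Line 7: ['black'] (min_width=5, slack=5)
Line 8: ['bridge'] (min_width=6, slack=4)
Line 9: ['voice', 'sea'] (min_width=9, slack=1)

Answer: big I of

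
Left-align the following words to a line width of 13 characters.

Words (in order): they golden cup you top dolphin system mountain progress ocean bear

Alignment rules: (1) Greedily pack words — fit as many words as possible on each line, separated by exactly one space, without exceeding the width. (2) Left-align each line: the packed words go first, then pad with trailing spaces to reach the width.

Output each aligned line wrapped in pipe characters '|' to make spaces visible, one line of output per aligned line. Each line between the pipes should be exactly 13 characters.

Answer: |they golden  |
|cup you top  |
|dolphin      |
|system       |
|mountain     |
|progress     |
|ocean bear   |

Derivation:
Line 1: ['they', 'golden'] (min_width=11, slack=2)
Line 2: ['cup', 'you', 'top'] (min_width=11, slack=2)
Line 3: ['dolphin'] (min_width=7, slack=6)
Line 4: ['system'] (min_width=6, slack=7)
Line 5: ['mountain'] (min_width=8, slack=5)
Line 6: ['progress'] (min_width=8, slack=5)
Line 7: ['ocean', 'bear'] (min_width=10, slack=3)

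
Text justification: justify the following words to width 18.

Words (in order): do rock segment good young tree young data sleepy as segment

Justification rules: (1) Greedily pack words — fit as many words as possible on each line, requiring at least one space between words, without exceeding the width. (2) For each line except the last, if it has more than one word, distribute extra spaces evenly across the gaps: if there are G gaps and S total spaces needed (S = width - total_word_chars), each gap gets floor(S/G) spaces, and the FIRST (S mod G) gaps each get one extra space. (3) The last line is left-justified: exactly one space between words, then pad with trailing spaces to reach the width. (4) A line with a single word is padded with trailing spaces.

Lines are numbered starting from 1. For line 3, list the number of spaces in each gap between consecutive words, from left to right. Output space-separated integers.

Line 1: ['do', 'rock', 'segment'] (min_width=15, slack=3)
Line 2: ['good', 'young', 'tree'] (min_width=15, slack=3)
Line 3: ['young', 'data', 'sleepy'] (min_width=17, slack=1)
Line 4: ['as', 'segment'] (min_width=10, slack=8)

Answer: 2 1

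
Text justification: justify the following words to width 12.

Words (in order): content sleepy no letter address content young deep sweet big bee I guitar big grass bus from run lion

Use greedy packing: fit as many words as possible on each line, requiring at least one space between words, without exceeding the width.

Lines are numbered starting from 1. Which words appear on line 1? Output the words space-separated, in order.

Line 1: ['content'] (min_width=7, slack=5)
Line 2: ['sleepy', 'no'] (min_width=9, slack=3)
Line 3: ['letter'] (min_width=6, slack=6)
Line 4: ['address'] (min_width=7, slack=5)
Line 5: ['content'] (min_width=7, slack=5)
Line 6: ['young', 'deep'] (min_width=10, slack=2)
Line 7: ['sweet', 'big'] (min_width=9, slack=3)
Line 8: ['bee', 'I', 'guitar'] (min_width=12, slack=0)
Line 9: ['big', 'grass'] (min_width=9, slack=3)
Line 10: ['bus', 'from', 'run'] (min_width=12, slack=0)
Line 11: ['lion'] (min_width=4, slack=8)

Answer: content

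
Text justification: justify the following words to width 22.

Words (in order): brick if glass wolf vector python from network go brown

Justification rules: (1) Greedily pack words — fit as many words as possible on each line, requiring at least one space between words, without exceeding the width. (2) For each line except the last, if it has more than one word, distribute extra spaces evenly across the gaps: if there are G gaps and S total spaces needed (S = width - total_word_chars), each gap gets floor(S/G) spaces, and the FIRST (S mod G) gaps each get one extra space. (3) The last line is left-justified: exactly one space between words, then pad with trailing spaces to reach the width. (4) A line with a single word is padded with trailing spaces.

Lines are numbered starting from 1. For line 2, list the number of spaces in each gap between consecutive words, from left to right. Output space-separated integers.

Line 1: ['brick', 'if', 'glass', 'wolf'] (min_width=19, slack=3)
Line 2: ['vector', 'python', 'from'] (min_width=18, slack=4)
Line 3: ['network', 'go', 'brown'] (min_width=16, slack=6)

Answer: 3 3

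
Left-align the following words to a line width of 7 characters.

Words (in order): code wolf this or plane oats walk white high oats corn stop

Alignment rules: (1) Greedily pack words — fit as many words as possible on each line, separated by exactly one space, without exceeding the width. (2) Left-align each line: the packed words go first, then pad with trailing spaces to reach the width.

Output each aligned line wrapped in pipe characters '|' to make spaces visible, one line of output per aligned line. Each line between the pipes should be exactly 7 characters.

Answer: |code   |
|wolf   |
|this or|
|plane  |
|oats   |
|walk   |
|white  |
|high   |
|oats   |
|corn   |
|stop   |

Derivation:
Line 1: ['code'] (min_width=4, slack=3)
Line 2: ['wolf'] (min_width=4, slack=3)
Line 3: ['this', 'or'] (min_width=7, slack=0)
Line 4: ['plane'] (min_width=5, slack=2)
Line 5: ['oats'] (min_width=4, slack=3)
Line 6: ['walk'] (min_width=4, slack=3)
Line 7: ['white'] (min_width=5, slack=2)
Line 8: ['high'] (min_width=4, slack=3)
Line 9: ['oats'] (min_width=4, slack=3)
Line 10: ['corn'] (min_width=4, slack=3)
Line 11: ['stop'] (min_width=4, slack=3)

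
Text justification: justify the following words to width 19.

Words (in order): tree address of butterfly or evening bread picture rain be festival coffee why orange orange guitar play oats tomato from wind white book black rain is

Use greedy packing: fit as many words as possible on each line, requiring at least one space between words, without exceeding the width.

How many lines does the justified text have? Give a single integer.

Answer: 10

Derivation:
Line 1: ['tree', 'address', 'of'] (min_width=15, slack=4)
Line 2: ['butterfly', 'or'] (min_width=12, slack=7)
Line 3: ['evening', 'bread'] (min_width=13, slack=6)
Line 4: ['picture', 'rain', 'be'] (min_width=15, slack=4)
Line 5: ['festival', 'coffee', 'why'] (min_width=19, slack=0)
Line 6: ['orange', 'orange'] (min_width=13, slack=6)
Line 7: ['guitar', 'play', 'oats'] (min_width=16, slack=3)
Line 8: ['tomato', 'from', 'wind'] (min_width=16, slack=3)
Line 9: ['white', 'book', 'black'] (min_width=16, slack=3)
Line 10: ['rain', 'is'] (min_width=7, slack=12)
Total lines: 10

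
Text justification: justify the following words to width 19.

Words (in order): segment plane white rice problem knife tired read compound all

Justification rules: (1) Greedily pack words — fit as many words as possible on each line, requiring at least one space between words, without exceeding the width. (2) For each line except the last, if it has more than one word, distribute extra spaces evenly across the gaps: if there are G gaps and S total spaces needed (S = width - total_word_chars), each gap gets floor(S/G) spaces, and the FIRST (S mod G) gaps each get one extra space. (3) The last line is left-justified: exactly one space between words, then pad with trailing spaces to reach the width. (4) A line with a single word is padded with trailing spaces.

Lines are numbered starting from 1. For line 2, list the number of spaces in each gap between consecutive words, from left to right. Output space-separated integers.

Answer: 2 1

Derivation:
Line 1: ['segment', 'plane', 'white'] (min_width=19, slack=0)
Line 2: ['rice', 'problem', 'knife'] (min_width=18, slack=1)
Line 3: ['tired', 'read', 'compound'] (min_width=19, slack=0)
Line 4: ['all'] (min_width=3, slack=16)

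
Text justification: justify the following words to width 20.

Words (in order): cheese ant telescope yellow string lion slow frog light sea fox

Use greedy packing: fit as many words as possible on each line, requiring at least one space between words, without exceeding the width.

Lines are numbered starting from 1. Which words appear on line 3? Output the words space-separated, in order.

Line 1: ['cheese', 'ant', 'telescope'] (min_width=20, slack=0)
Line 2: ['yellow', 'string', 'lion'] (min_width=18, slack=2)
Line 3: ['slow', 'frog', 'light', 'sea'] (min_width=19, slack=1)
Line 4: ['fox'] (min_width=3, slack=17)

Answer: slow frog light sea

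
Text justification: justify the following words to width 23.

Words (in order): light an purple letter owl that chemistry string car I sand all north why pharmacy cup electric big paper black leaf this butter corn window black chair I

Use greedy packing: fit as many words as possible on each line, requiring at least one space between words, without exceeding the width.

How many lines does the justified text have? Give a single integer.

Line 1: ['light', 'an', 'purple', 'letter'] (min_width=22, slack=1)
Line 2: ['owl', 'that', 'chemistry'] (min_width=18, slack=5)
Line 3: ['string', 'car', 'I', 'sand', 'all'] (min_width=21, slack=2)
Line 4: ['north', 'why', 'pharmacy', 'cup'] (min_width=22, slack=1)
Line 5: ['electric', 'big', 'paper'] (min_width=18, slack=5)
Line 6: ['black', 'leaf', 'this', 'butter'] (min_width=22, slack=1)
Line 7: ['corn', 'window', 'black', 'chair'] (min_width=23, slack=0)
Line 8: ['I'] (min_width=1, slack=22)
Total lines: 8

Answer: 8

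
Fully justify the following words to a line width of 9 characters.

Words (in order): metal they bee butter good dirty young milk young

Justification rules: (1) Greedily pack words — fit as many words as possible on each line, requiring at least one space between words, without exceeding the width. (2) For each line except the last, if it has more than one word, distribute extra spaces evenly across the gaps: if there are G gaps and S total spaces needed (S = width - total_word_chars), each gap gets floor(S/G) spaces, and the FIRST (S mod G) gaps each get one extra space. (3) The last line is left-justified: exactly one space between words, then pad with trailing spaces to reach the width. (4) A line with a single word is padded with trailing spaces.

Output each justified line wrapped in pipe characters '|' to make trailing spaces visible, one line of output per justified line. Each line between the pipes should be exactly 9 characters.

Answer: |metal    |
|they  bee|
|butter   |
|good     |
|dirty    |
|young    |
|milk     |
|young    |

Derivation:
Line 1: ['metal'] (min_width=5, slack=4)
Line 2: ['they', 'bee'] (min_width=8, slack=1)
Line 3: ['butter'] (min_width=6, slack=3)
Line 4: ['good'] (min_width=4, slack=5)
Line 5: ['dirty'] (min_width=5, slack=4)
Line 6: ['young'] (min_width=5, slack=4)
Line 7: ['milk'] (min_width=4, slack=5)
Line 8: ['young'] (min_width=5, slack=4)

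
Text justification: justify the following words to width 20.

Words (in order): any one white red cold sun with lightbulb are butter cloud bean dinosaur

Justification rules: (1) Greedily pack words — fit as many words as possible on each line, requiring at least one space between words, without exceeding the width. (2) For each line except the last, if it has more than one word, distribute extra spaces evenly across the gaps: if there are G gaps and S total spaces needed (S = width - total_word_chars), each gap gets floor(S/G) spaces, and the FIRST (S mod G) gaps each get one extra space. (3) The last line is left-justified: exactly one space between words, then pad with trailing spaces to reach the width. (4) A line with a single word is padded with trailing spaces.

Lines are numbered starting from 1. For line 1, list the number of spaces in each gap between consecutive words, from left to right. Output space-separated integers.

Line 1: ['any', 'one', 'white', 'red'] (min_width=17, slack=3)
Line 2: ['cold', 'sun', 'with'] (min_width=13, slack=7)
Line 3: ['lightbulb', 'are', 'butter'] (min_width=20, slack=0)
Line 4: ['cloud', 'bean', 'dinosaur'] (min_width=19, slack=1)

Answer: 2 2 2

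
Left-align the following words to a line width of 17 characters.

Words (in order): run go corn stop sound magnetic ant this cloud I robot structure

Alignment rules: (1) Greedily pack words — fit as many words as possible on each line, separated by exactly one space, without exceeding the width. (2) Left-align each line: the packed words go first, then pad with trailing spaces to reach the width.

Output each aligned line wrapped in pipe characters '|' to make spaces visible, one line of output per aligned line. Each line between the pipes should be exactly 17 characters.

Line 1: ['run', 'go', 'corn', 'stop'] (min_width=16, slack=1)
Line 2: ['sound', 'magnetic'] (min_width=14, slack=3)
Line 3: ['ant', 'this', 'cloud', 'I'] (min_width=16, slack=1)
Line 4: ['robot', 'structure'] (min_width=15, slack=2)

Answer: |run go corn stop |
|sound magnetic   |
|ant this cloud I |
|robot structure  |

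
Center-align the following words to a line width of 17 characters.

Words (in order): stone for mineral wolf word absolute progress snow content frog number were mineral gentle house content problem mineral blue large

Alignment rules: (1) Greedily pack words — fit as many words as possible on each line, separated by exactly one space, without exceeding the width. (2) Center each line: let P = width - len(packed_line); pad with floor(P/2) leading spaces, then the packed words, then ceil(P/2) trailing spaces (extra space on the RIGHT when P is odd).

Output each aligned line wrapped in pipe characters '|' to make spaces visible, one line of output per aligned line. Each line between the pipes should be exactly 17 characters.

Line 1: ['stone', 'for', 'mineral'] (min_width=17, slack=0)
Line 2: ['wolf', 'word'] (min_width=9, slack=8)
Line 3: ['absolute', 'progress'] (min_width=17, slack=0)
Line 4: ['snow', 'content', 'frog'] (min_width=17, slack=0)
Line 5: ['number', 'were'] (min_width=11, slack=6)
Line 6: ['mineral', 'gentle'] (min_width=14, slack=3)
Line 7: ['house', 'content'] (min_width=13, slack=4)
Line 8: ['problem', 'mineral'] (min_width=15, slack=2)
Line 9: ['blue', 'large'] (min_width=10, slack=7)

Answer: |stone for mineral|
|    wolf word    |
|absolute progress|
|snow content frog|
|   number were   |
| mineral gentle  |
|  house content  |
| problem mineral |
|   blue large    |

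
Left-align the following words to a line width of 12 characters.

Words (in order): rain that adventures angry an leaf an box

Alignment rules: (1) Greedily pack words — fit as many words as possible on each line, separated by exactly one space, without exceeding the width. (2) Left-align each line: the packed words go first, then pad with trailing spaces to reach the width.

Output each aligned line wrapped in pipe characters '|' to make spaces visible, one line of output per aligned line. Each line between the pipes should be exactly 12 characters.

Answer: |rain that   |
|adventures  |
|angry an    |
|leaf an box |

Derivation:
Line 1: ['rain', 'that'] (min_width=9, slack=3)
Line 2: ['adventures'] (min_width=10, slack=2)
Line 3: ['angry', 'an'] (min_width=8, slack=4)
Line 4: ['leaf', 'an', 'box'] (min_width=11, slack=1)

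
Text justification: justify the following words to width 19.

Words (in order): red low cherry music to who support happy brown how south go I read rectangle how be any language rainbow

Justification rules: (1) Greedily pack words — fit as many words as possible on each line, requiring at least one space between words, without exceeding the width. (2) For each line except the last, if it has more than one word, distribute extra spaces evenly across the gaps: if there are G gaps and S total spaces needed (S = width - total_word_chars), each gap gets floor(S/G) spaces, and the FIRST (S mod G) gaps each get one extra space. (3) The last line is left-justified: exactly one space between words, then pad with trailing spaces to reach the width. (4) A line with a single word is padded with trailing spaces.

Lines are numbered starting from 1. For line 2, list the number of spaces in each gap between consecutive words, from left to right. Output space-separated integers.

Answer: 5 4

Derivation:
Line 1: ['red', 'low', 'cherry'] (min_width=14, slack=5)
Line 2: ['music', 'to', 'who'] (min_width=12, slack=7)
Line 3: ['support', 'happy', 'brown'] (min_width=19, slack=0)
Line 4: ['how', 'south', 'go', 'I', 'read'] (min_width=19, slack=0)
Line 5: ['rectangle', 'how', 'be'] (min_width=16, slack=3)
Line 6: ['any', 'language'] (min_width=12, slack=7)
Line 7: ['rainbow'] (min_width=7, slack=12)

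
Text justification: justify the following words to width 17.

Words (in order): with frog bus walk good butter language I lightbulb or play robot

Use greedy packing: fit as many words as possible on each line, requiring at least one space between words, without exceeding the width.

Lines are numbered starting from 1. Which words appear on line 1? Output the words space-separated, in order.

Line 1: ['with', 'frog', 'bus'] (min_width=13, slack=4)
Line 2: ['walk', 'good', 'butter'] (min_width=16, slack=1)
Line 3: ['language', 'I'] (min_width=10, slack=7)
Line 4: ['lightbulb', 'or', 'play'] (min_width=17, slack=0)
Line 5: ['robot'] (min_width=5, slack=12)

Answer: with frog bus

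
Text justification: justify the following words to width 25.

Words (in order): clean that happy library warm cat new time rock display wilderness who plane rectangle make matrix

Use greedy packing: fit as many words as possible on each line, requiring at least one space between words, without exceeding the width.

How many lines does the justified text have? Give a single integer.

Answer: 5

Derivation:
Line 1: ['clean', 'that', 'happy', 'library'] (min_width=24, slack=1)
Line 2: ['warm', 'cat', 'new', 'time', 'rock'] (min_width=22, slack=3)
Line 3: ['display', 'wilderness', 'who'] (min_width=22, slack=3)
Line 4: ['plane', 'rectangle', 'make'] (min_width=20, slack=5)
Line 5: ['matrix'] (min_width=6, slack=19)
Total lines: 5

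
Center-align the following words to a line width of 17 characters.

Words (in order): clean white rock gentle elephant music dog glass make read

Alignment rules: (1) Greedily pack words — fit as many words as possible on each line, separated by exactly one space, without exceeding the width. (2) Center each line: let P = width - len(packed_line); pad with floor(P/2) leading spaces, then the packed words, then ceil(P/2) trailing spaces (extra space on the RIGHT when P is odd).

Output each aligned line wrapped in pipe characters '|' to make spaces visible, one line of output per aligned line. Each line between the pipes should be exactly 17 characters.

Line 1: ['clean', 'white', 'rock'] (min_width=16, slack=1)
Line 2: ['gentle', 'elephant'] (min_width=15, slack=2)
Line 3: ['music', 'dog', 'glass'] (min_width=15, slack=2)
Line 4: ['make', 'read'] (min_width=9, slack=8)

Answer: |clean white rock |
| gentle elephant |
| music dog glass |
|    make read    |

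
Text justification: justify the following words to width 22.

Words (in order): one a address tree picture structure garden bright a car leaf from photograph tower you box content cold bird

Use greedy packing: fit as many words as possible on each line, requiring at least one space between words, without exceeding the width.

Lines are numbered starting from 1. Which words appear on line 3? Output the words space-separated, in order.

Answer: garden bright a car

Derivation:
Line 1: ['one', 'a', 'address', 'tree'] (min_width=18, slack=4)
Line 2: ['picture', 'structure'] (min_width=17, slack=5)
Line 3: ['garden', 'bright', 'a', 'car'] (min_width=19, slack=3)
Line 4: ['leaf', 'from', 'photograph'] (min_width=20, slack=2)
Line 5: ['tower', 'you', 'box', 'content'] (min_width=21, slack=1)
Line 6: ['cold', 'bird'] (min_width=9, slack=13)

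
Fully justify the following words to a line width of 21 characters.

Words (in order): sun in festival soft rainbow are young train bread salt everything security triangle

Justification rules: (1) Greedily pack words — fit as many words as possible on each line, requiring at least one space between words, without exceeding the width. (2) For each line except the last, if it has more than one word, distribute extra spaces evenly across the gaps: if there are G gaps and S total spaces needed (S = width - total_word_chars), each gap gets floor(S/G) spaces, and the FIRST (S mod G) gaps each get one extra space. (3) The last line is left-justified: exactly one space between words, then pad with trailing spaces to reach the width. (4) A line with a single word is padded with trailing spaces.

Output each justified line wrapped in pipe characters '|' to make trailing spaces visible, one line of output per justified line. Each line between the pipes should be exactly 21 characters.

Line 1: ['sun', 'in', 'festival', 'soft'] (min_width=20, slack=1)
Line 2: ['rainbow', 'are', 'young'] (min_width=17, slack=4)
Line 3: ['train', 'bread', 'salt'] (min_width=16, slack=5)
Line 4: ['everything', 'security'] (min_width=19, slack=2)
Line 5: ['triangle'] (min_width=8, slack=13)

Answer: |sun  in festival soft|
|rainbow   are   young|
|train    bread   salt|
|everything   security|
|triangle             |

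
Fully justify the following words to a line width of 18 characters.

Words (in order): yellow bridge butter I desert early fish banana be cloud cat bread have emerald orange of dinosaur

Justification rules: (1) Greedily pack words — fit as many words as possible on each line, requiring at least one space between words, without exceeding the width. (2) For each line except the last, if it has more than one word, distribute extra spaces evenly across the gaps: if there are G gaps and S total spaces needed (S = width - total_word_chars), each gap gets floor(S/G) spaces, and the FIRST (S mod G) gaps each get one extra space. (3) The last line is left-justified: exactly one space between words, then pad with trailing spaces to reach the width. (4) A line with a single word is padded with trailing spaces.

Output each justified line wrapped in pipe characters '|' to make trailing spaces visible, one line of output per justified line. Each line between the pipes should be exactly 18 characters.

Line 1: ['yellow', 'bridge'] (min_width=13, slack=5)
Line 2: ['butter', 'I', 'desert'] (min_width=15, slack=3)
Line 3: ['early', 'fish', 'banana'] (min_width=17, slack=1)
Line 4: ['be', 'cloud', 'cat', 'bread'] (min_width=18, slack=0)
Line 5: ['have', 'emerald'] (min_width=12, slack=6)
Line 6: ['orange', 'of', 'dinosaur'] (min_width=18, slack=0)

Answer: |yellow      bridge|
|butter   I  desert|
|early  fish banana|
|be cloud cat bread|
|have       emerald|
|orange of dinosaur|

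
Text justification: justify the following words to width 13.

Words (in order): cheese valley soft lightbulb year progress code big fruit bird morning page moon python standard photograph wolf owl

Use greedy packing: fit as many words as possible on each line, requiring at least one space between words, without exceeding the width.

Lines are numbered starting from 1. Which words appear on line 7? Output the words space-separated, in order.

Answer: morning page

Derivation:
Line 1: ['cheese', 'valley'] (min_width=13, slack=0)
Line 2: ['soft'] (min_width=4, slack=9)
Line 3: ['lightbulb'] (min_width=9, slack=4)
Line 4: ['year', 'progress'] (min_width=13, slack=0)
Line 5: ['code', 'big'] (min_width=8, slack=5)
Line 6: ['fruit', 'bird'] (min_width=10, slack=3)
Line 7: ['morning', 'page'] (min_width=12, slack=1)
Line 8: ['moon', 'python'] (min_width=11, slack=2)
Line 9: ['standard'] (min_width=8, slack=5)
Line 10: ['photograph'] (min_width=10, slack=3)
Line 11: ['wolf', 'owl'] (min_width=8, slack=5)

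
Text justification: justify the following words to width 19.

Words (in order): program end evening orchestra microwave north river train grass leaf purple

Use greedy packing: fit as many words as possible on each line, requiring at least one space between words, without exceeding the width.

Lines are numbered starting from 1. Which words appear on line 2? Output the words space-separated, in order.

Line 1: ['program', 'end', 'evening'] (min_width=19, slack=0)
Line 2: ['orchestra', 'microwave'] (min_width=19, slack=0)
Line 3: ['north', 'river', 'train'] (min_width=17, slack=2)
Line 4: ['grass', 'leaf', 'purple'] (min_width=17, slack=2)

Answer: orchestra microwave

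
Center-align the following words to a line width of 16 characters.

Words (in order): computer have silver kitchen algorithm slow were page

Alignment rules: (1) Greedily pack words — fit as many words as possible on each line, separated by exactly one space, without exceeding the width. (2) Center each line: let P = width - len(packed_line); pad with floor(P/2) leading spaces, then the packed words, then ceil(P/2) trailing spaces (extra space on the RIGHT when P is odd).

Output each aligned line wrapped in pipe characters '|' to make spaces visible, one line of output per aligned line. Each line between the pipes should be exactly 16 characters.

Answer: | computer have  |
| silver kitchen |
| algorithm slow |
|   were page    |

Derivation:
Line 1: ['computer', 'have'] (min_width=13, slack=3)
Line 2: ['silver', 'kitchen'] (min_width=14, slack=2)
Line 3: ['algorithm', 'slow'] (min_width=14, slack=2)
Line 4: ['were', 'page'] (min_width=9, slack=7)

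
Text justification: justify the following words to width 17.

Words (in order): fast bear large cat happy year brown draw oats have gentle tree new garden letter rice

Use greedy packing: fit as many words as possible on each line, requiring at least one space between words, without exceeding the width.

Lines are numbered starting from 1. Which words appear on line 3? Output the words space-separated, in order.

Line 1: ['fast', 'bear', 'large'] (min_width=15, slack=2)
Line 2: ['cat', 'happy', 'year'] (min_width=14, slack=3)
Line 3: ['brown', 'draw', 'oats'] (min_width=15, slack=2)
Line 4: ['have', 'gentle', 'tree'] (min_width=16, slack=1)
Line 5: ['new', 'garden', 'letter'] (min_width=17, slack=0)
Line 6: ['rice'] (min_width=4, slack=13)

Answer: brown draw oats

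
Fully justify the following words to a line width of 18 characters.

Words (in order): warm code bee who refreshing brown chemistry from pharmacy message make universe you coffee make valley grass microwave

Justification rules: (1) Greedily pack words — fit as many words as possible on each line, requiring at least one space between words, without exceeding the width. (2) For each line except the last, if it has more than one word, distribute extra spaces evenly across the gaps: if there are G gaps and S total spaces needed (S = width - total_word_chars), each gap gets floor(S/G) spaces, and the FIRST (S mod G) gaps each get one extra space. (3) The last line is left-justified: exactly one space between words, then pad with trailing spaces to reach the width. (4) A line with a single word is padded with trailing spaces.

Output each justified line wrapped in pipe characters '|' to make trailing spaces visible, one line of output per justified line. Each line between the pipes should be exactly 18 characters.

Answer: |warm  code bee who|
|refreshing   brown|
|chemistry     from|
|pharmacy   message|
|make  universe you|
|coffee make valley|
|grass microwave   |

Derivation:
Line 1: ['warm', 'code', 'bee', 'who'] (min_width=17, slack=1)
Line 2: ['refreshing', 'brown'] (min_width=16, slack=2)
Line 3: ['chemistry', 'from'] (min_width=14, slack=4)
Line 4: ['pharmacy', 'message'] (min_width=16, slack=2)
Line 5: ['make', 'universe', 'you'] (min_width=17, slack=1)
Line 6: ['coffee', 'make', 'valley'] (min_width=18, slack=0)
Line 7: ['grass', 'microwave'] (min_width=15, slack=3)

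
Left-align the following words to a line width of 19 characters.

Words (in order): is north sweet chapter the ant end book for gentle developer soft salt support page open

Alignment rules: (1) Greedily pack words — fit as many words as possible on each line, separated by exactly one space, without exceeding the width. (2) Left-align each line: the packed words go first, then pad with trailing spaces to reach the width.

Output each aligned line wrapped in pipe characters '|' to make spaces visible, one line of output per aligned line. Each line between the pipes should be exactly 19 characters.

Line 1: ['is', 'north', 'sweet'] (min_width=14, slack=5)
Line 2: ['chapter', 'the', 'ant', 'end'] (min_width=19, slack=0)
Line 3: ['book', 'for', 'gentle'] (min_width=15, slack=4)
Line 4: ['developer', 'soft', 'salt'] (min_width=19, slack=0)
Line 5: ['support', 'page', 'open'] (min_width=17, slack=2)

Answer: |is north sweet     |
|chapter the ant end|
|book for gentle    |
|developer soft salt|
|support page open  |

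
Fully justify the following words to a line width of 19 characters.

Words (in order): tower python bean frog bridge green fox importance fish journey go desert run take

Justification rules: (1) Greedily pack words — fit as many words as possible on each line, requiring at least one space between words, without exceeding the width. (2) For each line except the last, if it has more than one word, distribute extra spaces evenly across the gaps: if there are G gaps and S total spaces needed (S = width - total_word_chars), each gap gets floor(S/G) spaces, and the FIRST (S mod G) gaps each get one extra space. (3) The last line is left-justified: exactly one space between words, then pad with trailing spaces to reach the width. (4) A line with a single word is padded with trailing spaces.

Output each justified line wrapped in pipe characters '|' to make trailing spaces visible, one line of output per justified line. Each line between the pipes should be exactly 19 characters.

Line 1: ['tower', 'python', 'bean'] (min_width=17, slack=2)
Line 2: ['frog', 'bridge', 'green'] (min_width=17, slack=2)
Line 3: ['fox', 'importance', 'fish'] (min_width=19, slack=0)
Line 4: ['journey', 'go', 'desert'] (min_width=17, slack=2)
Line 5: ['run', 'take'] (min_width=8, slack=11)

Answer: |tower  python  bean|
|frog  bridge  green|
|fox importance fish|
|journey  go  desert|
|run take           |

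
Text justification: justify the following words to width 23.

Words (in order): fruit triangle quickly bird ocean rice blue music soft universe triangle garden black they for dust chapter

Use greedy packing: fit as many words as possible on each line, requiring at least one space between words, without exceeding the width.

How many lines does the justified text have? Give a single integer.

Line 1: ['fruit', 'triangle', 'quickly'] (min_width=22, slack=1)
Line 2: ['bird', 'ocean', 'rice', 'blue'] (min_width=20, slack=3)
Line 3: ['music', 'soft', 'universe'] (min_width=19, slack=4)
Line 4: ['triangle', 'garden', 'black'] (min_width=21, slack=2)
Line 5: ['they', 'for', 'dust', 'chapter'] (min_width=21, slack=2)
Total lines: 5

Answer: 5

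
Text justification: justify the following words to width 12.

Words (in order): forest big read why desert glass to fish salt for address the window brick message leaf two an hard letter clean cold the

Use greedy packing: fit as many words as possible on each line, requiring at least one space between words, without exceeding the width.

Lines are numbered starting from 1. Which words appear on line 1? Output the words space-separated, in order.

Answer: forest big

Derivation:
Line 1: ['forest', 'big'] (min_width=10, slack=2)
Line 2: ['read', 'why'] (min_width=8, slack=4)
Line 3: ['desert', 'glass'] (min_width=12, slack=0)
Line 4: ['to', 'fish', 'salt'] (min_width=12, slack=0)
Line 5: ['for', 'address'] (min_width=11, slack=1)
Line 6: ['the', 'window'] (min_width=10, slack=2)
Line 7: ['brick'] (min_width=5, slack=7)
Line 8: ['message', 'leaf'] (min_width=12, slack=0)
Line 9: ['two', 'an', 'hard'] (min_width=11, slack=1)
Line 10: ['letter', 'clean'] (min_width=12, slack=0)
Line 11: ['cold', 'the'] (min_width=8, slack=4)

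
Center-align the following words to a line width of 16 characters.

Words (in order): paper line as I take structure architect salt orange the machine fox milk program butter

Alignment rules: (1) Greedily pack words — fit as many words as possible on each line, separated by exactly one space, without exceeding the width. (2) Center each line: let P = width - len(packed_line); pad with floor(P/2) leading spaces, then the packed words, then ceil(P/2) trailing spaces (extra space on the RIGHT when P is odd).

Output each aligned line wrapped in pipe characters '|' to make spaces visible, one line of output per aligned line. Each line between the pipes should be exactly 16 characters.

Line 1: ['paper', 'line', 'as', 'I'] (min_width=15, slack=1)
Line 2: ['take', 'structure'] (min_width=14, slack=2)
Line 3: ['architect', 'salt'] (min_width=14, slack=2)
Line 4: ['orange', 'the'] (min_width=10, slack=6)
Line 5: ['machine', 'fox', 'milk'] (min_width=16, slack=0)
Line 6: ['program', 'butter'] (min_width=14, slack=2)

Answer: |paper line as I |
| take structure |
| architect salt |
|   orange the   |
|machine fox milk|
| program butter |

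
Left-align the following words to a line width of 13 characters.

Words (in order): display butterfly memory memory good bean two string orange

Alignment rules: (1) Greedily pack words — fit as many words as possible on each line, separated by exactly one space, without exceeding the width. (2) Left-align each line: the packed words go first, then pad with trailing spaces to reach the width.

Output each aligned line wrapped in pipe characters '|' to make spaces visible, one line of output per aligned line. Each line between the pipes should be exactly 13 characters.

Line 1: ['display'] (min_width=7, slack=6)
Line 2: ['butterfly'] (min_width=9, slack=4)
Line 3: ['memory', 'memory'] (min_width=13, slack=0)
Line 4: ['good', 'bean', 'two'] (min_width=13, slack=0)
Line 5: ['string', 'orange'] (min_width=13, slack=0)

Answer: |display      |
|butterfly    |
|memory memory|
|good bean two|
|string orange|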